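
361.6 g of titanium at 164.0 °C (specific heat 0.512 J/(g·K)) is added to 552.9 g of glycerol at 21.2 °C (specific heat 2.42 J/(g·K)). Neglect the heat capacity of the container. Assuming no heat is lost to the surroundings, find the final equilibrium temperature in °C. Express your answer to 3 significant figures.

T_f = 38.6 °C

Heat lost by titanium = heat gained by glycerol.
(361.6)(0.512)(164.0 − T) = (552.9)(2.42)(T − 21.2)
185.1392 (164.0 − T) = 1338.018 (T − 21.2)
30363 − 185.1392 T = 1338.018 T − 28366
58729 = 1523.1572 T
T = 38.56 °C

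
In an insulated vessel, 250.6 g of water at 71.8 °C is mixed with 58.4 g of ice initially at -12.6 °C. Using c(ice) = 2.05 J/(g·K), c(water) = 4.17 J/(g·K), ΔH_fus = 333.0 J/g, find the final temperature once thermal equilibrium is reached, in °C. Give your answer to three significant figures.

T_f = 42.0 °C

Heat to bring ice to 0 °C and melt it: q₁ = 58.4×2.05×12.6 + 58.4×333.0 = 20956 J
Heat the water can supply cooling to 0 °C: 250.6×4.17×71.8 = 75031.1 J > q₁, so all ice melts.
Energy balance: 250.6×4.17×(71.8 − T) = 20956 + 58.4×4.17×(T − 0)
1045.002(71.8 − T) = 20956 + 243.528 T
75031.1 − 20956 = 1288.530 T
T = 54075.1 / 1288.530 = 41.97 °C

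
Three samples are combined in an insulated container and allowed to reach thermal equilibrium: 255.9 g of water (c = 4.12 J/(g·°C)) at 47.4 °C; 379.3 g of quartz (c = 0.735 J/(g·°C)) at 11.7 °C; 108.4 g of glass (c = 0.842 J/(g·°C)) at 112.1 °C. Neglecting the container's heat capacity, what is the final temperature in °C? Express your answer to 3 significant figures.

Σ mᵢcᵢ(T − Tᵢ) = 0  ⇒  T = Σ mᵢcᵢTᵢ / Σ mᵢcᵢ
Σ mᵢcᵢ = 255.9×4.12 + 379.3×0.735 + 108.4×0.842 = 1424.3663
Σ mᵢcᵢTᵢ = 1054.308×47.4 + 278.7855×11.7 + 91.2728×112.1 = 63468
T = 63468 / 1424.3663 = 44.56 °C

T_f = 44.6 °C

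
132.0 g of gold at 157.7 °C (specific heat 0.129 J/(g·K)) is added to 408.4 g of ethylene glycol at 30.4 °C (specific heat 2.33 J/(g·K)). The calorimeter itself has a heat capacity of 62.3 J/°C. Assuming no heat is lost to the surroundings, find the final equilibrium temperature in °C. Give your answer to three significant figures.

Heat lost by gold = heat gained by ethylene glycol + calorimeter.
(132.0)(0.129)(157.7 − T) = [(408.4)(2.33) + 62.3](T − 30.4)
17.028 (157.7 − T) = 1013.872 (T − 30.4)
2685.3 − 17.028 T = 1013.872 T − 30822
33507.3 = 1030.900 T
T = 32.50 °C

T_f = 32.5 °C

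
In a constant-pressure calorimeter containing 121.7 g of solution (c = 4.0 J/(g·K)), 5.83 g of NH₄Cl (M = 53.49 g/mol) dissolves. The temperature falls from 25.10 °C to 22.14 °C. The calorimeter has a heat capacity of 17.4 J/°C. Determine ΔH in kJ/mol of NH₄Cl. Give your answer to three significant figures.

ΔH = 13.7 kJ/mol

|ΔT| = |22.14 − 25.10| = 2.96 °C
|q_surr| = (121.7 × 4.0 + 17.4) × 2.96 = 504.2 × 2.96 = 1492 J
n(NH₄Cl) = 5.83 / 53.49 = 0.1090 mol
Temperature fell, so q_rxn = +|q_surr| = 1.492 kJ
ΔH = q_rxn / n = 13.69 kJ/mol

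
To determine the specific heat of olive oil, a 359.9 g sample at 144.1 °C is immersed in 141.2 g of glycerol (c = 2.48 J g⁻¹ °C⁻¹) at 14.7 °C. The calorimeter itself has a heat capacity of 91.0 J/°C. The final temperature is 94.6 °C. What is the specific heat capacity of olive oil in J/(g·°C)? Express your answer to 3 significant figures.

q_gained = (141.2 × 2.48 + 91.0) × (94.6 − 14.7) = 35250 J
q_lost = 359.9 × c × (144.1 − 94.6) = 17815.05 c
Set equal: c = 35250 / 17815.05 = 1.98 J/(g·°C)

c = 1.98 J/(g·°C)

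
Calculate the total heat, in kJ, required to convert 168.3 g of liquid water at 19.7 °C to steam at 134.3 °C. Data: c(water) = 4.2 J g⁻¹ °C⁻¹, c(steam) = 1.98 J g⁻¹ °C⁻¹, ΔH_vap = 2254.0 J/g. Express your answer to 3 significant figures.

q1 (heat water 19.7→100.0 °C): 168.3 × 4.2 × 80.3 = 56761 J
q2 (vaporize at 100 °C): 168.3 × 2254.0 = 379348 J
q3 (heat steam 100.0→134.3 °C): 168.3 × 1.98 × 34.3 = 11430 J
Total: 56761 + 379348 + 11430 = 447539 J = 448 kJ

q = 448 kJ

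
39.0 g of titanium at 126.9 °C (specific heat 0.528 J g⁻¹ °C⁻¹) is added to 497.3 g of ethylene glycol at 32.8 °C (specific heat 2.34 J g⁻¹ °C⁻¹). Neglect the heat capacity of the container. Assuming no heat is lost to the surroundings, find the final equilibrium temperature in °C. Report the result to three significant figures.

T_f = 34.4 °C

Heat lost by titanium = heat gained by ethylene glycol.
(39.0)(0.528)(126.9 − T) = (497.3)(2.34)(T − 32.8)
20.592 (126.9 − T) = 1163.682 (T − 32.8)
2613.1 − 20.592 T = 1163.682 T − 38169
40782.1 = 1184.274 T
T = 34.44 °C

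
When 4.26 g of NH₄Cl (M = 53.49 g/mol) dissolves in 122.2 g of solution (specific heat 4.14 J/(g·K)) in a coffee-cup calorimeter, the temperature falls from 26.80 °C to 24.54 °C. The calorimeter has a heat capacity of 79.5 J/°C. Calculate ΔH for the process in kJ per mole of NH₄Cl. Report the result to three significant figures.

|ΔT| = |24.54 − 26.80| = 2.26 °C
|q_surr| = (122.2 × 4.14 + 79.5) × 2.26 = 585.408 × 2.26 = 1323 J
n(NH₄Cl) = 4.26 / 53.49 = 0.07964 mol
Temperature fell, so q_rxn = +|q_surr| = 1.323 kJ
ΔH = q_rxn / n = 16.61 kJ/mol

ΔH = 16.6 kJ/mol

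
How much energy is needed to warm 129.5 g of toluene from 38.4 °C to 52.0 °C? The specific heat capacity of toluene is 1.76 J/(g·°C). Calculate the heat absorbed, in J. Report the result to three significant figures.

q = m c ΔT = 129.5 × 1.76 × (52.0 − 38.4)
q = 129.5 × 1.76 × 13.6 = 3100 J

q = 3100 J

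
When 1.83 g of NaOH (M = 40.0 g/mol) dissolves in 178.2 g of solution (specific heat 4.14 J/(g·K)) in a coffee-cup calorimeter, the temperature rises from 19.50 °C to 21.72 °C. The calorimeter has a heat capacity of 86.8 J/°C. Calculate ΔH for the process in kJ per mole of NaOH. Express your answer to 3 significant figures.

|ΔT| = |21.72 − 19.50| = 2.22 °C
|q_surr| = (178.2 × 4.14 + 86.8) × 2.22 = 824.548 × 2.22 = 1830 J
n(NaOH) = 1.83 / 40.0 = 0.04575 mol
Temperature rose, so q_rxn = −|q_surr| = -1.830 kJ
ΔH = q_rxn / n = -40.00 kJ/mol

ΔH = -40.0 kJ/mol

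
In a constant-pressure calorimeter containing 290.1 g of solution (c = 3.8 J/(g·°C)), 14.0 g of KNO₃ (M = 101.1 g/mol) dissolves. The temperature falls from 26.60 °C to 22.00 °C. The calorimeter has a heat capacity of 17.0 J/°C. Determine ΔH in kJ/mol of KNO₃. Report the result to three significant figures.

|ΔT| = |22.00 − 26.60| = 4.60 °C
|q_surr| = (290.1 × 3.8 + 17.0) × 4.60 = 1119.38 × 4.60 = 5149 J
n(KNO₃) = 14.0 / 101.1 = 0.1385 mol
Temperature fell, so q_rxn = +|q_surr| = 5.149 kJ
ΔH = q_rxn / n = 37.18 kJ/mol

ΔH = 37.2 kJ/mol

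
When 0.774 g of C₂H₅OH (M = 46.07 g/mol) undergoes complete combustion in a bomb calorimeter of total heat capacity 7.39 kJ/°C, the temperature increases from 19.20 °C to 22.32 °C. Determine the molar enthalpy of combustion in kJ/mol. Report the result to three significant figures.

ΔT = 22.32 − 19.20 = 3.12 °C
q_cal = C_cal × ΔT = 7.39 × 3.12 = 23.0568 kJ
n = 0.774 / 46.07 = 0.01680 mol
q_rxn = −q_cal = -23.0568 kJ
ΔH = -23.0568 / 0.01680 = -1372 kJ/mol

ΔH = -1370 kJ/mol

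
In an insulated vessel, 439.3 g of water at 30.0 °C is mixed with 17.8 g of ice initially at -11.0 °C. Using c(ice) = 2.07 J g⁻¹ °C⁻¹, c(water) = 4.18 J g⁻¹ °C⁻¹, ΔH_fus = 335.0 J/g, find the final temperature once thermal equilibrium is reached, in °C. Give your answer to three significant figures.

T_f = 25.5 °C

Heat to bring ice to 0 °C and melt it: q₁ = 17.8×2.07×11.0 + 17.8×335.0 = 6368.3 J
Heat the water can supply cooling to 0 °C: 439.3×4.18×30.0 = 55088.2 J > q₁, so all ice melts.
Energy balance: 439.3×4.18×(30.0 − T) = 6368.3 + 17.8×4.18×(T − 0)
1836.274(30.0 − T) = 6368.3 + 74.404 T
55088.2 − 6368.3 = 1910.678 T
T = 48719.9 / 1910.678 = 25.50 °C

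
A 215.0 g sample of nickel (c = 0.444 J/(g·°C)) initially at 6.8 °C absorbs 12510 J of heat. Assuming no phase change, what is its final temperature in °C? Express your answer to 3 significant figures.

ΔT = q / (m c) = 12510 / (215.0 × 0.444) = 131.0 °C
T_f = 6.8 + 131.0 = 137.8 °C

T_f = 138 °C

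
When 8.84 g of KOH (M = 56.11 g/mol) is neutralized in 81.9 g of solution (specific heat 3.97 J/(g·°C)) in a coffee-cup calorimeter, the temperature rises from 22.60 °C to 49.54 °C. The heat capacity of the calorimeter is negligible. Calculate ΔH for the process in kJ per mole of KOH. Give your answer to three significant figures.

ΔH = -55.6 kJ/mol

|ΔT| = |49.54 − 22.60| = 26.94 °C
|q_surr| = (81.9 × 3.97) × 26.94 = 325.143 × 26.94 = 8759 J
n(KOH) = 8.84 / 56.11 = 0.1575 mol
Temperature rose, so q_rxn = −|q_surr| = -8.759 kJ
ΔH = q_rxn / n = -55.61 kJ/mol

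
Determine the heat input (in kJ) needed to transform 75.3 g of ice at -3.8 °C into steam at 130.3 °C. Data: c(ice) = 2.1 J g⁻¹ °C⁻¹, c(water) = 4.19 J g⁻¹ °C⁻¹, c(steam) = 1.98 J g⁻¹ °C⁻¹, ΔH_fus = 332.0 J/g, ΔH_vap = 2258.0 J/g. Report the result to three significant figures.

q = 232 kJ

q1 (heat ice -3.8→0.0 °C): 75.3 × 2.1 × 3.8 = 601 J
q2 (melt at 0 °C): 75.3 × 332.0 = 25000 J
q3 (heat water 0.0→100.0 °C): 75.3 × 4.19 × 100.0 = 31551 J
q4 (vaporize at 100 °C): 75.3 × 2258.0 = 170027 J
q5 (heat steam 100.0→130.3 °C): 75.3 × 1.98 × 30.3 = 4518 J
Total: 601 + 25000 + 31551 + 170027 + 4518 = 231697 J = 232 kJ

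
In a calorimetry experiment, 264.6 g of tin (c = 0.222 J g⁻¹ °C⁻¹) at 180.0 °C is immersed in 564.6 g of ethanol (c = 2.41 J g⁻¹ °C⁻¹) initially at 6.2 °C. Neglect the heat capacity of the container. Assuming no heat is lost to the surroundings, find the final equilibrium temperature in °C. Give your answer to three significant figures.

T_f = 13.4 °C

Heat lost by tin = heat gained by ethanol.
(264.6)(0.222)(180.0 − T) = (564.6)(2.41)(T − 6.2)
58.7412 (180.0 − T) = 1360.686 (T − 6.2)
10573 − 58.7412 T = 1360.686 T − 8436.3
19009.3 = 1419.4272 T
T = 13.39 °C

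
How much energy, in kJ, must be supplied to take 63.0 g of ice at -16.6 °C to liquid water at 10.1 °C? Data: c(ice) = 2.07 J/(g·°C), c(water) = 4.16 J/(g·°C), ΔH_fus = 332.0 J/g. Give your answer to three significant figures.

q1 (heat ice -16.6→0.0 °C): 63.0 × 2.07 × 16.6 = 2165 J
q2 (melt at 0 °C): 63.0 × 332.0 = 20916 J
q3 (heat water 0.0→10.1 °C): 63.0 × 4.16 × 10.1 = 2647 J
Total: 2165 + 20916 + 2647 = 25728 J = 25.7 kJ

q = 25.7 kJ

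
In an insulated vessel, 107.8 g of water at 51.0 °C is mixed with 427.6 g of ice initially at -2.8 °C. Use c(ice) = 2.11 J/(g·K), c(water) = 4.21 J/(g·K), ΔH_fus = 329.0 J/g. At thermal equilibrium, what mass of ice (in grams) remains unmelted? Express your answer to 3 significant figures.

m_ice remaining = 365 g

Heat to warm all ice to 0 °C: 427.6×2.11×2.8 = 2526.3 J
Heat released by water cooling to 0 °C: 107.8×4.21×51.0 = 23146 J
23146 J < 2526.3 + 427.6×329.0 = 143206.7 J, so not all ice melts; final T = 0 °C.
Heat left for melting: 23146 − 2526.3 = 20619.7 J
Mass melted = 20619.7 / 329.0 = 62.67 g
Ice remaining = 427.6 − 62.67 = 364.93 g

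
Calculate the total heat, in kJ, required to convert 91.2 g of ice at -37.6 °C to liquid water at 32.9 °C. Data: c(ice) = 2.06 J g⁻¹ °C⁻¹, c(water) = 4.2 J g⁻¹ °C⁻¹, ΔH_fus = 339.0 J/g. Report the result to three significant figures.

q = 50.6 kJ

q1 (heat ice -37.6→0.0 °C): 91.2 × 2.06 × 37.6 = 7064 J
q2 (melt at 0 °C): 91.2 × 339.0 = 30917 J
q3 (heat water 0.0→32.9 °C): 91.2 × 4.2 × 32.9 = 12602 J
Total: 7064 + 30917 + 12602 = 50583 J = 50.6 kJ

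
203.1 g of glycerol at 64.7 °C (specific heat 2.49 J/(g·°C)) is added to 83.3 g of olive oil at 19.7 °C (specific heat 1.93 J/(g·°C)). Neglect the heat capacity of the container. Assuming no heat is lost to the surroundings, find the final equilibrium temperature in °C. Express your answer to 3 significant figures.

T_f = 53.8 °C

Heat lost by glycerol = heat gained by olive oil.
(203.1)(2.49)(64.7 − T) = (83.3)(1.93)(T − 19.7)
505.719 (64.7 − T) = 160.769 (T − 19.7)
32720 − 505.719 T = 160.769 T − 3167.1
35887.1 = 666.488 T
T = 53.845 °C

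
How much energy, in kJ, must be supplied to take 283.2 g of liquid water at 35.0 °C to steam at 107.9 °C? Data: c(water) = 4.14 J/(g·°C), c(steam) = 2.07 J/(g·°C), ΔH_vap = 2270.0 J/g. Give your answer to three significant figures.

q = 724 kJ

q1 (heat water 35.0→100.0 °C): 283.2 × 4.14 × 65.0 = 76209 J
q2 (vaporize at 100 °C): 283.2 × 2270.0 = 642864 J
q3 (heat steam 100.0→107.9 °C): 283.2 × 2.07 × 7.9 = 4631 J
Total: 76209 + 642864 + 4631 = 723704 J = 724 kJ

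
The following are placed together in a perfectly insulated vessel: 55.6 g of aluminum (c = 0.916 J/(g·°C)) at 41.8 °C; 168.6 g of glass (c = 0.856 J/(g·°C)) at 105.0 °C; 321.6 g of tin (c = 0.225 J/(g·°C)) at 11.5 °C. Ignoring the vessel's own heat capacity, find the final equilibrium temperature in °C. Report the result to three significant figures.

T_f = 67.7 °C

Σ mᵢcᵢ(T − Tᵢ) = 0  ⇒  T = Σ mᵢcᵢTᵢ / Σ mᵢcᵢ
Σ mᵢcᵢ = 55.6×0.916 + 168.6×0.856 + 321.6×0.225 = 267.6112
Σ mᵢcᵢTᵢ = 50.9296×41.8 + 144.3216×105.0 + 72.36×11.5 = 18115
T = 18115 / 267.6112 = 67.69 °C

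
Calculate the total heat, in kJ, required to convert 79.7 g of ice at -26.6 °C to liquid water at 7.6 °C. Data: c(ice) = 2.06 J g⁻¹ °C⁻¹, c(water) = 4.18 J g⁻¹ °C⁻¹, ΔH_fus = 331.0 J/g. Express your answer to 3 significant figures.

q1 (heat ice -26.6→0.0 °C): 79.7 × 2.06 × 26.6 = 4367 J
q2 (melt at 0 °C): 79.7 × 331.0 = 26381 J
q3 (heat water 0.0→7.6 °C): 79.7 × 4.18 × 7.6 = 2532 J
Total: 4367 + 26381 + 2532 = 33280 J = 33.3 kJ

q = 33.3 kJ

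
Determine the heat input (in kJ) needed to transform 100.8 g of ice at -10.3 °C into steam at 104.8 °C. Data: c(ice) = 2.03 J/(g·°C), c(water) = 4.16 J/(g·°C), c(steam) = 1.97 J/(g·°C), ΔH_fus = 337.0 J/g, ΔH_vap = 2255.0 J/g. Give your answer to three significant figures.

q = 306 kJ

q1 (heat ice -10.3→0.0 °C): 100.8 × 2.03 × 10.3 = 2108 J
q2 (melt at 0 °C): 100.8 × 337.0 = 33970 J
q3 (heat water 0.0→100.0 °C): 100.8 × 4.16 × 100.0 = 41933 J
q4 (vaporize at 100 °C): 100.8 × 2255.0 = 227304 J
q5 (heat steam 100.0→104.8 °C): 100.8 × 1.97 × 4.8 = 953 J
Total: 2108 + 33970 + 41933 + 227304 + 953 = 306268 J = 306 kJ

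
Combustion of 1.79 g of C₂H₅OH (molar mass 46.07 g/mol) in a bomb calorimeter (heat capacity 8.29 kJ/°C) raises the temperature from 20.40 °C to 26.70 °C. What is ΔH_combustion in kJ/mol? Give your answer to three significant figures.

ΔH = -1340 kJ/mol

ΔT = 26.70 − 20.40 = 6.30 °C
q_cal = C_cal × ΔT = 8.29 × 6.30 = 52.227 kJ
n = 1.79 / 46.07 = 0.03885 mol
q_rxn = −q_cal = -52.227 kJ
ΔH = -52.227 / 0.03885 = -1344 kJ/mol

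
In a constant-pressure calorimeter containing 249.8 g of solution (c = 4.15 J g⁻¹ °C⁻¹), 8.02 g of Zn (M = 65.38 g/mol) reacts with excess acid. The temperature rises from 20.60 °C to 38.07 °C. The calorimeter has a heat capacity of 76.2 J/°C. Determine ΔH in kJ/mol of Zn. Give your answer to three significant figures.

ΔH = -158 kJ/mol

|ΔT| = |38.07 − 20.60| = 17.47 °C
|q_surr| = (249.8 × 4.15 + 76.2) × 17.47 = 1112.87 × 17.47 = 19440 J
n(Zn) = 8.02 / 65.38 = 0.1227 mol
Temperature rose, so q_rxn = −|q_surr| = -19.44 kJ
ΔH = q_rxn / n = -158.4 kJ/mol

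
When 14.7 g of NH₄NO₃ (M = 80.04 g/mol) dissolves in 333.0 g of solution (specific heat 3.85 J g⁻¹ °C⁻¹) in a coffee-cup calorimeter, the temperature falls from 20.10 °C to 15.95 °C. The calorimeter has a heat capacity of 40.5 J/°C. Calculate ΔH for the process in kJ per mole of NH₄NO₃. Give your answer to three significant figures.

ΔH = 29.9 kJ/mol

|ΔT| = |15.95 − 20.10| = 4.15 °C
|q_surr| = (333.0 × 3.85 + 40.5) × 4.15 = 1322.55 × 4.15 = 5489 J
n(NH₄NO₃) = 14.7 / 80.04 = 0.1837 mol
Temperature fell, so q_rxn = +|q_surr| = 5.489 kJ
ΔH = q_rxn / n = 29.88 kJ/mol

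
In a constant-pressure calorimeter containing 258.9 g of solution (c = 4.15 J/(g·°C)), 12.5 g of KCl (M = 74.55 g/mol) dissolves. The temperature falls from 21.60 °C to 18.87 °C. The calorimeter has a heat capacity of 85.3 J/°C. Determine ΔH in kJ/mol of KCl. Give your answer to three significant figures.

|ΔT| = |18.87 − 21.60| = 2.73 °C
|q_surr| = (258.9 × 4.15 + 85.3) × 2.73 = 1159.735 × 2.73 = 3166 J
n(KCl) = 12.5 / 74.55 = 0.1677 mol
Temperature fell, so q_rxn = +|q_surr| = 3.166 kJ
ΔH = q_rxn / n = 18.88 kJ/mol

ΔH = 18.9 kJ/mol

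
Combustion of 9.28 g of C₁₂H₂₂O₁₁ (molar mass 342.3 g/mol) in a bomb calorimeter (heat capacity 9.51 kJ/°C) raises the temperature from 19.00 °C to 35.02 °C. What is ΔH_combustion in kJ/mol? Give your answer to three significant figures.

ΔH = -5620 kJ/mol

ΔT = 35.02 − 19.00 = 16.02 °C
q_cal = C_cal × ΔT = 9.51 × 16.02 = 152.3502 kJ
n = 9.28 / 342.3 = 0.02711 mol
q_rxn = −q_cal = -152.3502 kJ
ΔH = -152.3502 / 0.02711 = -5620 kJ/mol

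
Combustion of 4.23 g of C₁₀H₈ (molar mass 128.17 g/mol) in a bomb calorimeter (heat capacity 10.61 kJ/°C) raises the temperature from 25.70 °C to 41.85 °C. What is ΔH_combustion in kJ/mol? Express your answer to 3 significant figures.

ΔT = 41.85 − 25.70 = 16.15 °C
q_cal = C_cal × ΔT = 10.61 × 16.15 = 171.3515 kJ
n = 4.23 / 128.17 = 0.03300 mol
q_rxn = −q_cal = -171.3515 kJ
ΔH = -171.3515 / 0.03300 = -5192 kJ/mol

ΔH = -5190 kJ/mol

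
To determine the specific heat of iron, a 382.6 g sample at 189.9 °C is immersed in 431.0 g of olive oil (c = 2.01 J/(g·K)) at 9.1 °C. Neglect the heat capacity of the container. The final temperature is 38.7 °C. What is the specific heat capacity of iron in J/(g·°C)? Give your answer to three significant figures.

q_gained = (431.0 × 2.01) × (38.7 − 9.1) = 25640 J
q_lost = 382.6 × c × (189.9 − 38.7) = 57849.12 c
Set equal: c = 25640 / 57849.12 = 0.443 J/(g·°C)

c = 0.443 J/(g·°C)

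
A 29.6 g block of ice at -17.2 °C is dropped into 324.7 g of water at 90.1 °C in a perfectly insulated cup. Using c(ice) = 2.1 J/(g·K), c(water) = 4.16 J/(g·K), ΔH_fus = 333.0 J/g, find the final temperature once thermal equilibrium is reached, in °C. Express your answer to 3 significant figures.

Heat to bring ice to 0 °C and melt it: q₁ = 29.6×2.1×17.2 + 29.6×333.0 = 10926 J
Heat the water can supply cooling to 0 °C: 324.7×4.16×90.1 = 121703 J > q₁, so all ice melts.
Energy balance: 324.7×4.16×(90.1 − T) = 10926 + 29.6×4.16×(T − 0)
1350.752(90.1 − T) = 10926 + 123.136 T
121703 − 10926 = 1473.888 T
T = 110777 / 1473.888 = 75.16 °C

T_f = 75.2 °C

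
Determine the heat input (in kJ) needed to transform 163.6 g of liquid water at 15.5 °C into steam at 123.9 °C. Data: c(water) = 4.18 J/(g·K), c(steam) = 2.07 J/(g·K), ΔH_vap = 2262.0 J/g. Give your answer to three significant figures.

q1 (heat water 15.5→100.0 °C): 163.6 × 4.18 × 84.5 = 57785 J
q2 (vaporize at 100 °C): 163.6 × 2262.0 = 370063 J
q3 (heat steam 100.0→123.9 °C): 163.6 × 2.07 × 23.9 = 8094 J
Total: 57785 + 370063 + 8094 = 435942 J = 436 kJ

q = 436 kJ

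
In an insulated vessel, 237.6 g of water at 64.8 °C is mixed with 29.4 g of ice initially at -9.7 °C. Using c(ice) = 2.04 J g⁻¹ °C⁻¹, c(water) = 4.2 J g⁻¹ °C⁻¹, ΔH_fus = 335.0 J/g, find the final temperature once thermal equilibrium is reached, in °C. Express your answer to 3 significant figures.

Heat to bring ice to 0 °C and melt it: q₁ = 29.4×2.04×9.7 + 29.4×335.0 = 10431 J
Heat the water can supply cooling to 0 °C: 237.6×4.2×64.8 = 64665.2 J > q₁, so all ice melts.
Energy balance: 237.6×4.2×(64.8 − T) = 10431 + 29.4×4.2×(T − 0)
997.92(64.8 − T) = 10431 + 123.48 T
64665.2 − 10431 = 1121.40 T
T = 54234.2 / 1121.40 = 48.36 °C

T_f = 48.4 °C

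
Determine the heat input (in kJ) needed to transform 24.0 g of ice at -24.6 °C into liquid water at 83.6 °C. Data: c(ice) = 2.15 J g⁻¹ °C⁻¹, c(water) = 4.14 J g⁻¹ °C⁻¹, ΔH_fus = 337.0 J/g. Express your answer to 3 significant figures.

q1 (heat ice -24.6→0.0 °C): 24.0 × 2.15 × 24.6 = 1269 J
q2 (melt at 0 °C): 24.0 × 337.0 = 8088 J
q3 (heat water 0.0→83.6 °C): 24.0 × 4.14 × 83.6 = 8306 J
Total: 1269 + 8088 + 8306 = 17663 J = 17.7 kJ

q = 17.7 kJ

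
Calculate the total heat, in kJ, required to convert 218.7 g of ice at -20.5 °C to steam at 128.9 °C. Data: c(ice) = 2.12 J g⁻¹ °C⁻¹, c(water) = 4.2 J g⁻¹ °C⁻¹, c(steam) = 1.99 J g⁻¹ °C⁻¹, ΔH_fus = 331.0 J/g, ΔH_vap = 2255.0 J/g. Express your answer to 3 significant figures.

q1 (heat ice -20.5→0.0 °C): 218.7 × 2.12 × 20.5 = 9505 J
q2 (melt at 0 °C): 218.7 × 331.0 = 72390 J
q3 (heat water 0.0→100.0 °C): 218.7 × 4.2 × 100.0 = 91854 J
q4 (vaporize at 100 °C): 218.7 × 2255.0 = 493169 J
q5 (heat steam 100.0→128.9 °C): 218.7 × 1.99 × 28.9 = 12578 J
Total: 9505 + 72390 + 91854 + 493169 + 12578 = 679496 J = 679 kJ

q = 679 kJ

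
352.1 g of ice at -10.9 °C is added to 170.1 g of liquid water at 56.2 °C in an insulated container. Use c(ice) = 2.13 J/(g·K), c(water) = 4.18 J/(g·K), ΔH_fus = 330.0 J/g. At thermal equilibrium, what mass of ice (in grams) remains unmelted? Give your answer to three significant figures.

Heat to warm all ice to 0 °C: 352.1×2.13×10.9 = 8174.7 J
Heat released by water cooling to 0 °C: 170.1×4.18×56.2 = 39959 J
39959 J < 8174.7 + 352.1×330.0 = 124367.7 J, so not all ice melts; final T = 0 °C.
Heat left for melting: 39959 − 8174.7 = 31784.3 J
Mass melted = 31784.3 / 330.0 = 96.32 g
Ice remaining = 352.1 − 96.32 = 255.78 g

m_ice remaining = 256 g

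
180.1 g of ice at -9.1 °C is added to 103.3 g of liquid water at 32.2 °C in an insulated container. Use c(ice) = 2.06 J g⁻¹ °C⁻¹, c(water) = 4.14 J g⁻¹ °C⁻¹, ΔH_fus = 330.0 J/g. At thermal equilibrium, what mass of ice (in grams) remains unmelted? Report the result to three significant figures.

Heat to warm all ice to 0 °C: 180.1×2.06×9.1 = 3376.2 J
Heat released by water cooling to 0 °C: 103.3×4.14×32.2 = 13771 J
13771 J < 3376.2 + 180.1×330.0 = 62809.2 J, so not all ice melts; final T = 0 °C.
Heat left for melting: 13771 − 3376.2 = 10394.8 J
Mass melted = 10394.8 / 330.0 = 31.50 g
Ice remaining = 180.1 − 31.50 = 148.60 g

m_ice remaining = 149 g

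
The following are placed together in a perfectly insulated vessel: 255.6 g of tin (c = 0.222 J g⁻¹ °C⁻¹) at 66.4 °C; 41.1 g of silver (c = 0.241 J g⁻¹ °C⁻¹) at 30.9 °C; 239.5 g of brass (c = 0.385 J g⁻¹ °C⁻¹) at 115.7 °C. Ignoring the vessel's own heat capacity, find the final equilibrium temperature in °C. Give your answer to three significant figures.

Σ mᵢcᵢ(T − Tᵢ) = 0  ⇒  T = Σ mᵢcᵢTᵢ / Σ mᵢcᵢ
Σ mᵢcᵢ = 255.6×0.222 + 41.1×0.241 + 239.5×0.385 = 158.8558
Σ mᵢcᵢTᵢ = 56.7432×66.4 + 9.9051×30.9 + 92.2075×115.7 = 14742
T = 14742 / 158.8558 = 92.80 °C

T_f = 92.8 °C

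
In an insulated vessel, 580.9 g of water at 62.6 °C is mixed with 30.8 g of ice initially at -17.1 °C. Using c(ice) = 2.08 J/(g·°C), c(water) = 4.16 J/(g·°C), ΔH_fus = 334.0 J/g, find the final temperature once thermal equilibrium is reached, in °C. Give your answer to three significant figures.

T_f = 55.0 °C

Heat to bring ice to 0 °C and melt it: q₁ = 30.8×2.08×17.1 + 30.8×334.0 = 11383 J
Heat the water can supply cooling to 0 °C: 580.9×4.16×62.6 = 151276 J > q₁, so all ice melts.
Energy balance: 580.9×4.16×(62.6 − T) = 11383 + 30.8×4.16×(T − 0)
2416.544(62.6 − T) = 11383 + 128.128 T
151276 − 11383 = 2544.672 T
T = 139893 / 2544.672 = 54.97 °C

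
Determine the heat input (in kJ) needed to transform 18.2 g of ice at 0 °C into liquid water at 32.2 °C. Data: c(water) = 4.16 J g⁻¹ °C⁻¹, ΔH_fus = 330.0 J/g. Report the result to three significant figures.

q = 8.44 kJ

q1 (melt at 0 °C): 18.2 × 330.0 = 6006 J
q2 (heat water 0.0→32.2 °C): 18.2 × 4.16 × 32.2 = 2438 J
Total: 6006 + 2438 = 8444 J = 8.44 kJ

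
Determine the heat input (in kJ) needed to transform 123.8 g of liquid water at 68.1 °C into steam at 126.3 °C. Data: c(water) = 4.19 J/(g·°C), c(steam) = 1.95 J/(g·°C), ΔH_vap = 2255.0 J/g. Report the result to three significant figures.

q = 302 kJ

q1 (heat water 68.1→100.0 °C): 123.8 × 4.19 × 31.9 = 16547 J
q2 (vaporize at 100 °C): 123.8 × 2255.0 = 279169 J
q3 (heat steam 100.0→126.3 °C): 123.8 × 1.95 × 26.3 = 6349 J
Total: 16547 + 279169 + 6349 = 302065 J = 302 kJ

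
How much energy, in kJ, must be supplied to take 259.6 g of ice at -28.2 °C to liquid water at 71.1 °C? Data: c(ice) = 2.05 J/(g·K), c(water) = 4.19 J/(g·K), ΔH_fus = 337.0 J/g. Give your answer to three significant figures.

q1 (heat ice -28.2→0.0 °C): 259.6 × 2.05 × 28.2 = 15007 J
q2 (melt at 0 °C): 259.6 × 337.0 = 87485 J
q3 (heat water 0.0→71.1 °C): 259.6 × 4.19 × 71.1 = 77337 J
Total: 15007 + 87485 + 77337 = 179829 J = 180 kJ

q = 180 kJ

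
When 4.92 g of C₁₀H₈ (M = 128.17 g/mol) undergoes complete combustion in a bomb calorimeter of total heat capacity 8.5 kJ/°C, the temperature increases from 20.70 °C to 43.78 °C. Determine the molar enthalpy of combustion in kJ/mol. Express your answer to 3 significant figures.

ΔH = -5110 kJ/mol

ΔT = 43.78 − 20.70 = 23.08 °C
q_cal = C_cal × ΔT = 8.5 × 23.08 = 196.18 kJ
n = 4.92 / 128.17 = 0.03839 mol
q_rxn = −q_cal = -196.18 kJ
ΔH = -196.18 / 0.03839 = -5110 kJ/mol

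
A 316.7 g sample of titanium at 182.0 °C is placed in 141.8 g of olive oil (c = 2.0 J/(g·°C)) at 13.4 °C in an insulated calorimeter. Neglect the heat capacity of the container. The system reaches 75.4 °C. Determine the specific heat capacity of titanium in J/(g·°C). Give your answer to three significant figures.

c = 0.521 J/(g·°C)

q_gained = (141.8 × 2.0) × (75.4 − 13.4) = 17580 J
q_lost = 316.7 × c × (182.0 − 75.4) = 33760.22 c
Set equal: c = 17580 / 33760.22 = 0.521 J/(g·°C)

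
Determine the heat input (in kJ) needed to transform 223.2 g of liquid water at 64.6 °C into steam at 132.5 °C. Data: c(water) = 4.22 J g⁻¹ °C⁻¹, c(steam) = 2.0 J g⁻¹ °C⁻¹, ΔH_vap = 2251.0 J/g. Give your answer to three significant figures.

q = 550 kJ

q1 (heat water 64.6→100.0 °C): 223.2 × 4.22 × 35.4 = 33343 J
q2 (vaporize at 100 °C): 223.2 × 2251.0 = 502423 J
q3 (heat steam 100.0→132.5 °C): 223.2 × 2.0 × 32.5 = 14508 J
Total: 33343 + 502423 + 14508 = 550274 J = 550 kJ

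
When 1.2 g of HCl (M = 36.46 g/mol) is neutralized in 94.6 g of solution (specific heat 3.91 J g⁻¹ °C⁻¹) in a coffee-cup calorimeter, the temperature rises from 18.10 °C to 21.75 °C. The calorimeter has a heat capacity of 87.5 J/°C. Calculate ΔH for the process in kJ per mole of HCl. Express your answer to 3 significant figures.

ΔH = -50.7 kJ/mol

|ΔT| = |21.75 − 18.10| = 3.65 °C
|q_surr| = (94.6 × 3.91 + 87.5) × 3.65 = 457.386 × 3.65 = 1669 J
n(HCl) = 1.2 / 36.46 = 0.03291 mol
Temperature rose, so q_rxn = −|q_surr| = -1.669 kJ
ΔH = q_rxn / n = -50.71 kJ/mol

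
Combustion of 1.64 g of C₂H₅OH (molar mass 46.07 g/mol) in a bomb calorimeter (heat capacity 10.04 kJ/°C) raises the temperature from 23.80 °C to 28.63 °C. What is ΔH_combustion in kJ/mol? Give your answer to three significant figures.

ΔH = -1360 kJ/mol

ΔT = 28.63 − 23.80 = 4.83 °C
q_cal = C_cal × ΔT = 10.04 × 4.83 = 48.4932 kJ
n = 1.64 / 46.07 = 0.03560 mol
q_rxn = −q_cal = -48.4932 kJ
ΔH = -48.4932 / 0.03560 = -1362 kJ/mol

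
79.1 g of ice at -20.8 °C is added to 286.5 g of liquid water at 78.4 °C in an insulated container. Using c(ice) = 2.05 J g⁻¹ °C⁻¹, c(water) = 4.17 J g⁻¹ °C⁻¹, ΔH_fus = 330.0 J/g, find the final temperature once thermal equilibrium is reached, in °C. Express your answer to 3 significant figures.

Heat to bring ice to 0 °C and melt it: q₁ = 79.1×2.05×20.8 + 79.1×330.0 = 29476 J
Heat the water can supply cooling to 0 °C: 286.5×4.17×78.4 = 93664.9 J > q₁, so all ice melts.
Energy balance: 286.5×4.17×(78.4 − T) = 29476 + 79.1×4.17×(T − 0)
1194.705(78.4 − T) = 29476 + 329.847 T
93664.9 − 29476 = 1524.552 T
T = 64188.9 / 1524.552 = 42.10 °C

T_f = 42.1 °C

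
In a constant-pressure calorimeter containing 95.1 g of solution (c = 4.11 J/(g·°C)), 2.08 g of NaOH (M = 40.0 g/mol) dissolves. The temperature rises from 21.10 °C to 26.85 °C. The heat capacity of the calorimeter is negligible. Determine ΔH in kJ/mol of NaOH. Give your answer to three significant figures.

|ΔT| = |26.85 − 21.10| = 5.75 °C
|q_surr| = (95.1 × 4.11) × 5.75 = 390.861 × 5.75 = 2247 J
n(NaOH) = 2.08 / 40.0 = 0.05200 mol
Temperature rose, so q_rxn = −|q_surr| = -2.247 kJ
ΔH = q_rxn / n = -43.21 kJ/mol

ΔH = -43.2 kJ/mol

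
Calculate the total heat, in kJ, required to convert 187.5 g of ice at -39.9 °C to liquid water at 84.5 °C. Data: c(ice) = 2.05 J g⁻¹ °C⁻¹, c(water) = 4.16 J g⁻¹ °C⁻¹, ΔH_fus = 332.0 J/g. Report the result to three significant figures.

q = 143 kJ

q1 (heat ice -39.9→0.0 °C): 187.5 × 2.05 × 39.9 = 15337 J
q2 (melt at 0 °C): 187.5 × 332.0 = 62250 J
q3 (heat water 0.0→84.5 °C): 187.5 × 4.16 × 84.5 = 65910 J
Total: 15337 + 62250 + 65910 = 143497 J = 143 kJ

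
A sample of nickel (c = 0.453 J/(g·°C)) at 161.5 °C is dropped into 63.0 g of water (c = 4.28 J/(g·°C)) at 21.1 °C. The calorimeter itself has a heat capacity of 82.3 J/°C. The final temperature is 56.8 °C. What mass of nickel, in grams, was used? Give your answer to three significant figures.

m = 265 g

q_gained = (63.0 × 4.28 + 82.3) × (56.8 − 21.1) = 12560 J
q_lost = m × 0.453 × (161.5 − 56.8) = 47.4291 m
m = 12560 / 47.4291 = 265 g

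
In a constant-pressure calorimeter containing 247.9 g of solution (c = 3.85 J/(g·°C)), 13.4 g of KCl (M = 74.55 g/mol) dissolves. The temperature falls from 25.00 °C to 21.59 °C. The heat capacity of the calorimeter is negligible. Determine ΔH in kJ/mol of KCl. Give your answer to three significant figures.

ΔH = 18.1 kJ/mol

|ΔT| = |21.59 − 25.00| = 3.41 °C
|q_surr| = (247.9 × 3.85) × 3.41 = 954.415 × 3.41 = 3255 J
n(KCl) = 13.4 / 74.55 = 0.1797 mol
Temperature fell, so q_rxn = +|q_surr| = 3.255 kJ
ΔH = q_rxn / n = 18.11 kJ/mol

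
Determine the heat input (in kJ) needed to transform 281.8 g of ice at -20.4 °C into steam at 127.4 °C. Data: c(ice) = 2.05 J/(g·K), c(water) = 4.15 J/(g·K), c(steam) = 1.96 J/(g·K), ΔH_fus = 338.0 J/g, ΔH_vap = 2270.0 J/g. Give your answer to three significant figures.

q = 879 kJ

q1 (heat ice -20.4→0.0 °C): 281.8 × 2.05 × 20.4 = 11785 J
q2 (melt at 0 °C): 281.8 × 338.0 = 95248 J
q3 (heat water 0.0→100.0 °C): 281.8 × 4.15 × 100.0 = 116947 J
q4 (vaporize at 100 °C): 281.8 × 2270.0 = 639686 J
q5 (heat steam 100.0→127.4 °C): 281.8 × 1.96 × 27.4 = 15134 J
Total: 11785 + 95248 + 116947 + 639686 + 15134 = 878800 J = 879 kJ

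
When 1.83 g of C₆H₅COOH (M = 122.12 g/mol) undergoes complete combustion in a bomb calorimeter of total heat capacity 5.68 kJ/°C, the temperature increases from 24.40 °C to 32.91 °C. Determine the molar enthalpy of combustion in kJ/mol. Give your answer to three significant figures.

ΔT = 32.91 − 24.40 = 8.51 °C
q_cal = C_cal × ΔT = 5.68 × 8.51 = 48.3368 kJ
n = 1.83 / 122.12 = 0.014985 mol
q_rxn = −q_cal = -48.3368 kJ
ΔH = -48.3368 / 0.014985 = -3226 kJ/mol

ΔH = -3230 kJ/mol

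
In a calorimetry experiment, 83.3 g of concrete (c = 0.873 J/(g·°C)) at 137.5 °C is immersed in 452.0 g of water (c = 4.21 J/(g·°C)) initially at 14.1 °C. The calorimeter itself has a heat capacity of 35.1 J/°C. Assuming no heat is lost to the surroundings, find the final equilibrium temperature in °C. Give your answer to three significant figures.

Heat lost by concrete = heat gained by water + calorimeter.
(83.3)(0.873)(137.5 − T) = [(452.0)(4.21) + 35.1](T − 14.1)
72.7209 (137.5 − T) = 1938.02 (T − 14.1)
9999.1 − 72.7209 T = 1938.02 T − 27326
37325.1 = 2010.7409 T
T = 18.56 °C

T_f = 18.6 °C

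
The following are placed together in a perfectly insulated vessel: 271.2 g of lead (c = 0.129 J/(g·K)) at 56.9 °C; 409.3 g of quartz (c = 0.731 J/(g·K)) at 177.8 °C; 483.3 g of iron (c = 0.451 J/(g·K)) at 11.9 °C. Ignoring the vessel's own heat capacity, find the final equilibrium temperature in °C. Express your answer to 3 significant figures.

Σ mᵢcᵢ(T − Tᵢ) = 0  ⇒  T = Σ mᵢcᵢTᵢ / Σ mᵢcᵢ
Σ mᵢcᵢ = 271.2×0.129 + 409.3×0.731 + 483.3×0.451 = 552.1514
Σ mᵢcᵢTᵢ = 34.9848×56.9 + 299.1983×177.8 + 217.9683×11.9 = 57782
T = 57782 / 552.1514 = 104.6 °C

T_f = 105 °C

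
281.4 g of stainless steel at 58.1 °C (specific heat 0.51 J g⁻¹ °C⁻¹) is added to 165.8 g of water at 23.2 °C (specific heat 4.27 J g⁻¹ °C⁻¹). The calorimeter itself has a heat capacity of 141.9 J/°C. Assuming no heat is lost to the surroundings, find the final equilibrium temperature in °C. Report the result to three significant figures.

Heat lost by stainless steel = heat gained by water + calorimeter.
(281.4)(0.51)(58.1 − T) = [(165.8)(4.27) + 141.9](T − 23.2)
143.514 (58.1 − T) = 849.866 (T − 23.2)
8338.2 − 143.514 T = 849.866 T − 19717
28055.2 = 993.380 T
T = 28.24 °C

T_f = 28.2 °C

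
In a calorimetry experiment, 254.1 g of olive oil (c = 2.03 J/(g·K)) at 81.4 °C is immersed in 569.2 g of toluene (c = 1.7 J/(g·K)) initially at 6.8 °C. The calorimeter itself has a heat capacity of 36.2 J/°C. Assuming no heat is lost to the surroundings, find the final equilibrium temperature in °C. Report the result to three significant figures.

T_f = 32.1 °C

Heat lost by olive oil = heat gained by toluene + calorimeter.
(254.1)(2.03)(81.4 − T) = [(569.2)(1.7) + 36.2](T − 6.8)
515.823 (81.4 − T) = 1003.84 (T − 6.8)
41988 − 515.823 T = 1003.84 T − 6826.1
48814.1 = 1519.663 T
T = 32.12 °C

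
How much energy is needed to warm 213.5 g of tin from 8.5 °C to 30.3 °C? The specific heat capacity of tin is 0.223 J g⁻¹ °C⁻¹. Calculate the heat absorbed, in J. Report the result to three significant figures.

q = 1040 J

q = m c ΔT = 213.5 × 0.223 × (30.3 − 8.5)
q = 213.5 × 0.223 × 21.8 = 1038 J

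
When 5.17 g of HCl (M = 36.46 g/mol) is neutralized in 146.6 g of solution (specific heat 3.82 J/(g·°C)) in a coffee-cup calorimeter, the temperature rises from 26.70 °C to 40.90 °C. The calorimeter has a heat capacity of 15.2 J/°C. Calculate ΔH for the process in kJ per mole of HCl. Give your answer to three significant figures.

|ΔT| = |40.90 − 26.70| = 14.20 °C
|q_surr| = (146.6 × 3.82 + 15.2) × 14.20 = 575.212 × 14.20 = 8168 J
n(HCl) = 5.17 / 36.46 = 0.1418 mol
Temperature rose, so q_rxn = −|q_surr| = -8.168 kJ
ΔH = q_rxn / n = -57.60 kJ/mol

ΔH = -57.6 kJ/mol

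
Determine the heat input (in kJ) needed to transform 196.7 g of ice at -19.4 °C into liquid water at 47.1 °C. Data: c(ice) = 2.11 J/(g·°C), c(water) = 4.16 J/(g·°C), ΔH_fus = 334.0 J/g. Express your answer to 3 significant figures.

q1 (heat ice -19.4→0.0 °C): 196.7 × 2.11 × 19.4 = 8052 J
q2 (melt at 0 °C): 196.7 × 334.0 = 65698 J
q3 (heat water 0.0→47.1 °C): 196.7 × 4.16 × 47.1 = 38541 J
Total: 8052 + 65698 + 38541 = 112291 J = 112 kJ

q = 112 kJ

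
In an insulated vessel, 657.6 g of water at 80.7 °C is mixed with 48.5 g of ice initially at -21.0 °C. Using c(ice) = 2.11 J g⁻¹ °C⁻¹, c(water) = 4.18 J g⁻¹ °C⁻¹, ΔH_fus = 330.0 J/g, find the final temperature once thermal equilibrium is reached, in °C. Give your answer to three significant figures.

Heat to bring ice to 0 °C and melt it: q₁ = 48.5×2.11×21.0 + 48.5×330.0 = 18154 J
Heat the water can supply cooling to 0 °C: 657.6×4.18×80.7 = 221826 J > q₁, so all ice melts.
Energy balance: 657.6×4.18×(80.7 − T) = 18154 + 48.5×4.18×(T − 0)
2748.768(80.7 − T) = 18154 + 202.73 T
221826 − 18154 = 2951.498 T
T = 203672 / 2951.498 = 69.01 °C

T_f = 69.0 °C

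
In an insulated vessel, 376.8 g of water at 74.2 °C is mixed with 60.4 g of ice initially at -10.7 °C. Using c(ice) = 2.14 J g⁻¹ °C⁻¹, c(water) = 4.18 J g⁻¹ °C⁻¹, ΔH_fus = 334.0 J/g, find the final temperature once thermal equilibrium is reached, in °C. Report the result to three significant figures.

T_f = 52.2 °C

Heat to bring ice to 0 °C and melt it: q₁ = 60.4×2.14×10.7 + 60.4×334.0 = 21557 J
Heat the water can supply cooling to 0 °C: 376.8×4.18×74.2 = 116867 J > q₁, so all ice melts.
Energy balance: 376.8×4.18×(74.2 − T) = 21557 + 60.4×4.18×(T − 0)
1575.024(74.2 − T) = 21557 + 252.472 T
116867 − 21557 = 1827.496 T
T = 95310 / 1827.496 = 52.15 °C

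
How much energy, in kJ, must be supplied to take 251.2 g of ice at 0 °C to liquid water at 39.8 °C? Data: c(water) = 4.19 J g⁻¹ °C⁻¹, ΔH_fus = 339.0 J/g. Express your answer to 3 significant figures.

q1 (melt at 0 °C): 251.2 × 339.0 = 85157 J
q2 (heat water 0.0→39.8 °C): 251.2 × 4.19 × 39.8 = 41891 J
Total: 85157 + 41891 = 127048 J = 127 kJ

q = 127 kJ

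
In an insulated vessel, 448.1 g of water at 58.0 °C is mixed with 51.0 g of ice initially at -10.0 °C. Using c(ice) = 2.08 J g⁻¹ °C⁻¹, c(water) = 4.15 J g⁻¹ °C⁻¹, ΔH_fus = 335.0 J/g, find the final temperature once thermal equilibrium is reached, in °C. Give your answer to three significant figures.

T_f = 43.3 °C

Heat to bring ice to 0 °C and melt it: q₁ = 51.0×2.08×10.0 + 51.0×335.0 = 18146 J
Heat the water can supply cooling to 0 °C: 448.1×4.15×58.0 = 107858 J > q₁, so all ice melts.
Energy balance: 448.1×4.15×(58.0 − T) = 18146 + 51.0×4.15×(T − 0)
1859.615(58.0 − T) = 18146 + 211.65 T
107858 − 18146 = 2071.265 T
T = 89712 / 2071.265 = 43.31 °C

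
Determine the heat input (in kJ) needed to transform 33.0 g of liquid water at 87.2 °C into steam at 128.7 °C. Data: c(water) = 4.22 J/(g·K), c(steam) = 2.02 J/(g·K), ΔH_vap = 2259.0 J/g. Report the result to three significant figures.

q = 78.2 kJ

q1 (heat water 87.2→100.0 °C): 33.0 × 4.22 × 12.8 = 1783 J
q2 (vaporize at 100 °C): 33.0 × 2259.0 = 74547 J
q3 (heat steam 100.0→128.7 °C): 33.0 × 2.02 × 28.7 = 1913 J
Total: 1783 + 74547 + 1913 = 78243 J = 78.2 kJ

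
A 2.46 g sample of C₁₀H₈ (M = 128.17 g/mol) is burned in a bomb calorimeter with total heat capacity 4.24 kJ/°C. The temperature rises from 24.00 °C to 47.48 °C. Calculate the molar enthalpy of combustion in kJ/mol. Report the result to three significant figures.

ΔT = 47.48 − 24.00 = 23.48 °C
q_cal = C_cal × ΔT = 4.24 × 23.48 = 99.5552 kJ
n = 2.46 / 128.17 = 0.01919 mol
q_rxn = −q_cal = -99.5552 kJ
ΔH = -99.5552 / 0.01919 = -5188 kJ/mol

ΔH = -5190 kJ/mol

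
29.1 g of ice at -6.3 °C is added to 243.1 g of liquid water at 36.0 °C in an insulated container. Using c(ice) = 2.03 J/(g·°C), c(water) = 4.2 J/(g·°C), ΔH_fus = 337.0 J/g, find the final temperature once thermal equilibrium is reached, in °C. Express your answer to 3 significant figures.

T_f = 23.2 °C

Heat to bring ice to 0 °C and melt it: q₁ = 29.1×2.03×6.3 + 29.1×337.0 = 10179 J
Heat the water can supply cooling to 0 °C: 243.1×4.2×36.0 = 36756.7 J > q₁, so all ice melts.
Energy balance: 243.1×4.2×(36.0 − T) = 10179 + 29.1×4.2×(T − 0)
1021.02(36.0 − T) = 10179 + 122.22 T
36756.7 − 10179 = 1143.24 T
T = 26577.7 / 1143.24 = 23.248 °C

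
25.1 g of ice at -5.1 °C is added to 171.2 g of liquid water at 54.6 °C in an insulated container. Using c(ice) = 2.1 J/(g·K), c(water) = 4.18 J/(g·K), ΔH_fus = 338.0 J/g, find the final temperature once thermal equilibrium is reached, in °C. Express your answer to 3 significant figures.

T_f = 37.0 °C

Heat to bring ice to 0 °C and melt it: q₁ = 25.1×2.1×5.1 + 25.1×338.0 = 8752.6 J
Heat the water can supply cooling to 0 °C: 171.2×4.18×54.6 = 39072.6 J > q₁, so all ice melts.
Energy balance: 171.2×4.18×(54.6 − T) = 8752.6 + 25.1×4.18×(T − 0)
715.616(54.6 − T) = 8752.6 + 104.918 T
39072.6 − 8752.6 = 820.534 T
T = 30320.0 / 820.534 = 36.95 °C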